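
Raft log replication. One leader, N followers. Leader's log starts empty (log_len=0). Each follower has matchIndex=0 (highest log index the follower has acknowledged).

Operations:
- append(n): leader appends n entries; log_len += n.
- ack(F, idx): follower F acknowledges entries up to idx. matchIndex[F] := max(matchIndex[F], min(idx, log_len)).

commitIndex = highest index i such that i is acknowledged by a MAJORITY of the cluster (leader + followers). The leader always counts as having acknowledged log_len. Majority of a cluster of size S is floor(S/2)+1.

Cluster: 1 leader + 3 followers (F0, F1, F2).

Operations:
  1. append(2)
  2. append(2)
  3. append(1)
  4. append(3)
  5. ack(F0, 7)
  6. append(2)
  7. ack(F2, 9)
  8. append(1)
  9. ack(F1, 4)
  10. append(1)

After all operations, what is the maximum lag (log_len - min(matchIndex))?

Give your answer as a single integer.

Answer: 8

Derivation:
Op 1: append 2 -> log_len=2
Op 2: append 2 -> log_len=4
Op 3: append 1 -> log_len=5
Op 4: append 3 -> log_len=8
Op 5: F0 acks idx 7 -> match: F0=7 F1=0 F2=0; commitIndex=0
Op 6: append 2 -> log_len=10
Op 7: F2 acks idx 9 -> match: F0=7 F1=0 F2=9; commitIndex=7
Op 8: append 1 -> log_len=11
Op 9: F1 acks idx 4 -> match: F0=7 F1=4 F2=9; commitIndex=7
Op 10: append 1 -> log_len=12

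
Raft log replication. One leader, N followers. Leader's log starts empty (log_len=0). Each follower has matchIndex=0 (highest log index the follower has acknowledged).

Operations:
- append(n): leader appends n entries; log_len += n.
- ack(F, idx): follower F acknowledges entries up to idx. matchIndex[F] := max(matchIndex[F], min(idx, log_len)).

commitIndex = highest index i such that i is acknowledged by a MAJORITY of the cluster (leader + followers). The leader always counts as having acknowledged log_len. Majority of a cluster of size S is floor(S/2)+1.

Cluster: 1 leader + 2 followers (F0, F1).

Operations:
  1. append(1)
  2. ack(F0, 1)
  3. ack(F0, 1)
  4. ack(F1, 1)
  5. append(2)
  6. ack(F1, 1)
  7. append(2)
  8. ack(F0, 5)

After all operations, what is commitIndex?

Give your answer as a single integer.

Answer: 5

Derivation:
Op 1: append 1 -> log_len=1
Op 2: F0 acks idx 1 -> match: F0=1 F1=0; commitIndex=1
Op 3: F0 acks idx 1 -> match: F0=1 F1=0; commitIndex=1
Op 4: F1 acks idx 1 -> match: F0=1 F1=1; commitIndex=1
Op 5: append 2 -> log_len=3
Op 6: F1 acks idx 1 -> match: F0=1 F1=1; commitIndex=1
Op 7: append 2 -> log_len=5
Op 8: F0 acks idx 5 -> match: F0=5 F1=1; commitIndex=5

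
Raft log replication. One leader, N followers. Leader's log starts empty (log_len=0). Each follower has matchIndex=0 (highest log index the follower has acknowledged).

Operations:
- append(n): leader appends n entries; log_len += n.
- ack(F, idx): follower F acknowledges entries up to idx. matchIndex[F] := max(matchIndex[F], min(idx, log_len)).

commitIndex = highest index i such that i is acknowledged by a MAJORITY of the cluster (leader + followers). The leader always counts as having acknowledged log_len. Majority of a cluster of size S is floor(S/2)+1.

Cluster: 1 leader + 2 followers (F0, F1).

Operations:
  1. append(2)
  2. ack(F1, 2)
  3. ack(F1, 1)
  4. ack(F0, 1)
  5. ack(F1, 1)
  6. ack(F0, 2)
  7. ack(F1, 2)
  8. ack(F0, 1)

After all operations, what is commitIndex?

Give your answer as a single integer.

Op 1: append 2 -> log_len=2
Op 2: F1 acks idx 2 -> match: F0=0 F1=2; commitIndex=2
Op 3: F1 acks idx 1 -> match: F0=0 F1=2; commitIndex=2
Op 4: F0 acks idx 1 -> match: F0=1 F1=2; commitIndex=2
Op 5: F1 acks idx 1 -> match: F0=1 F1=2; commitIndex=2
Op 6: F0 acks idx 2 -> match: F0=2 F1=2; commitIndex=2
Op 7: F1 acks idx 2 -> match: F0=2 F1=2; commitIndex=2
Op 8: F0 acks idx 1 -> match: F0=2 F1=2; commitIndex=2

Answer: 2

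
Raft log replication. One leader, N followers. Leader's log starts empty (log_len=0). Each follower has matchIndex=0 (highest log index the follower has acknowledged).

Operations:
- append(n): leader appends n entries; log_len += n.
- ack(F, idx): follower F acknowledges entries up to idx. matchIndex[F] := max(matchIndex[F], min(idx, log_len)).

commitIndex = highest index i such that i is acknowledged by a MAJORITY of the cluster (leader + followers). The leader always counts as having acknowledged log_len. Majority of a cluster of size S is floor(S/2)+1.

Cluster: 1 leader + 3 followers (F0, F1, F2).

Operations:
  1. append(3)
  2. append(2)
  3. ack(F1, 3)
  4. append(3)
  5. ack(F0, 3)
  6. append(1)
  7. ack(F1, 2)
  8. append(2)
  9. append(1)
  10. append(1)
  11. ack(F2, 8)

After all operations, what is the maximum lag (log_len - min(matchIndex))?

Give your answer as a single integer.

Answer: 10

Derivation:
Op 1: append 3 -> log_len=3
Op 2: append 2 -> log_len=5
Op 3: F1 acks idx 3 -> match: F0=0 F1=3 F2=0; commitIndex=0
Op 4: append 3 -> log_len=8
Op 5: F0 acks idx 3 -> match: F0=3 F1=3 F2=0; commitIndex=3
Op 6: append 1 -> log_len=9
Op 7: F1 acks idx 2 -> match: F0=3 F1=3 F2=0; commitIndex=3
Op 8: append 2 -> log_len=11
Op 9: append 1 -> log_len=12
Op 10: append 1 -> log_len=13
Op 11: F2 acks idx 8 -> match: F0=3 F1=3 F2=8; commitIndex=3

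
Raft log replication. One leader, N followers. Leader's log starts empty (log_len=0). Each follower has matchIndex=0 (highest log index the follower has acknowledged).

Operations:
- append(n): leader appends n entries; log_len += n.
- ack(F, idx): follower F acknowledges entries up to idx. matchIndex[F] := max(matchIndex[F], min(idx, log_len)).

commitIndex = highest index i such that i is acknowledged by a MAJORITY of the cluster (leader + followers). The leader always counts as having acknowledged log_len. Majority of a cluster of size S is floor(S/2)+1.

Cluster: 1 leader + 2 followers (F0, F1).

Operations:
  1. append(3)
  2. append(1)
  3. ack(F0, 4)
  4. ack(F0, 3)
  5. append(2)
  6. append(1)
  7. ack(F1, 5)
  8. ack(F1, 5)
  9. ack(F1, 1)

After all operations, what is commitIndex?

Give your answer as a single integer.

Op 1: append 3 -> log_len=3
Op 2: append 1 -> log_len=4
Op 3: F0 acks idx 4 -> match: F0=4 F1=0; commitIndex=4
Op 4: F0 acks idx 3 -> match: F0=4 F1=0; commitIndex=4
Op 5: append 2 -> log_len=6
Op 6: append 1 -> log_len=7
Op 7: F1 acks idx 5 -> match: F0=4 F1=5; commitIndex=5
Op 8: F1 acks idx 5 -> match: F0=4 F1=5; commitIndex=5
Op 9: F1 acks idx 1 -> match: F0=4 F1=5; commitIndex=5

Answer: 5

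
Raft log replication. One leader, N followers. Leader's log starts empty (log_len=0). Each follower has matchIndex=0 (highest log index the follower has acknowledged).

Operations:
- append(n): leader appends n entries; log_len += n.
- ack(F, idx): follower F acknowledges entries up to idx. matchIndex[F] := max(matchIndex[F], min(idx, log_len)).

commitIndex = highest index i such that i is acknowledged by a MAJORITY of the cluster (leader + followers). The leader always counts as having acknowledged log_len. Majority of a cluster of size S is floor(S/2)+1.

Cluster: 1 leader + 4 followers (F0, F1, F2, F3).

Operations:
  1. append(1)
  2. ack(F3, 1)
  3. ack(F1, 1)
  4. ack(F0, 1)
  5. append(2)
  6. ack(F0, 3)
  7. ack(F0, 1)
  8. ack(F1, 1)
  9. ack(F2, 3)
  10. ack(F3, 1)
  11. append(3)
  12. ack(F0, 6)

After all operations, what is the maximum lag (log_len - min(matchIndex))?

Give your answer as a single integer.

Answer: 5

Derivation:
Op 1: append 1 -> log_len=1
Op 2: F3 acks idx 1 -> match: F0=0 F1=0 F2=0 F3=1; commitIndex=0
Op 3: F1 acks idx 1 -> match: F0=0 F1=1 F2=0 F3=1; commitIndex=1
Op 4: F0 acks idx 1 -> match: F0=1 F1=1 F2=0 F3=1; commitIndex=1
Op 5: append 2 -> log_len=3
Op 6: F0 acks idx 3 -> match: F0=3 F1=1 F2=0 F3=1; commitIndex=1
Op 7: F0 acks idx 1 -> match: F0=3 F1=1 F2=0 F3=1; commitIndex=1
Op 8: F1 acks idx 1 -> match: F0=3 F1=1 F2=0 F3=1; commitIndex=1
Op 9: F2 acks idx 3 -> match: F0=3 F1=1 F2=3 F3=1; commitIndex=3
Op 10: F3 acks idx 1 -> match: F0=3 F1=1 F2=3 F3=1; commitIndex=3
Op 11: append 3 -> log_len=6
Op 12: F0 acks idx 6 -> match: F0=6 F1=1 F2=3 F3=1; commitIndex=3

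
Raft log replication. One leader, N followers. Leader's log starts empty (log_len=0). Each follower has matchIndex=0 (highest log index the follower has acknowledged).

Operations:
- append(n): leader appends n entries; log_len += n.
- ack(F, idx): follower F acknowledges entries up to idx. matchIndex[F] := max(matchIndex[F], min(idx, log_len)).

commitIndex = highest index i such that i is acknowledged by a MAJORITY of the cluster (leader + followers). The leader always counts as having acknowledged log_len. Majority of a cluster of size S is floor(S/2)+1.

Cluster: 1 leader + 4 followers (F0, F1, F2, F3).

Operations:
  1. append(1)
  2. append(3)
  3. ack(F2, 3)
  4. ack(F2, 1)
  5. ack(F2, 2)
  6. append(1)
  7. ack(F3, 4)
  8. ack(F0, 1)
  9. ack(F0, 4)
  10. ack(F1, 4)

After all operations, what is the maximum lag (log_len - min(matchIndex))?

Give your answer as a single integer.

Op 1: append 1 -> log_len=1
Op 2: append 3 -> log_len=4
Op 3: F2 acks idx 3 -> match: F0=0 F1=0 F2=3 F3=0; commitIndex=0
Op 4: F2 acks idx 1 -> match: F0=0 F1=0 F2=3 F3=0; commitIndex=0
Op 5: F2 acks idx 2 -> match: F0=0 F1=0 F2=3 F3=0; commitIndex=0
Op 6: append 1 -> log_len=5
Op 7: F3 acks idx 4 -> match: F0=0 F1=0 F2=3 F3=4; commitIndex=3
Op 8: F0 acks idx 1 -> match: F0=1 F1=0 F2=3 F3=4; commitIndex=3
Op 9: F0 acks idx 4 -> match: F0=4 F1=0 F2=3 F3=4; commitIndex=4
Op 10: F1 acks idx 4 -> match: F0=4 F1=4 F2=3 F3=4; commitIndex=4

Answer: 2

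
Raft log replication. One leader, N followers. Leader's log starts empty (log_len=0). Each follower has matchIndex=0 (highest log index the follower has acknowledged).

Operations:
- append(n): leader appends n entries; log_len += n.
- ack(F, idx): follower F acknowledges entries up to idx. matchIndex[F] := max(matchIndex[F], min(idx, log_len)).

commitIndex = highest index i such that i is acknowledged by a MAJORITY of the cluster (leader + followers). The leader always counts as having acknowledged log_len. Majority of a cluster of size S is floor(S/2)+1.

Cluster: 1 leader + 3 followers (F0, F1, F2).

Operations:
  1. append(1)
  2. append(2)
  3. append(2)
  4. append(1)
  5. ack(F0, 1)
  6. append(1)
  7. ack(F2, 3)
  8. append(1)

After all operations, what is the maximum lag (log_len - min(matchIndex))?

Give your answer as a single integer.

Answer: 8

Derivation:
Op 1: append 1 -> log_len=1
Op 2: append 2 -> log_len=3
Op 3: append 2 -> log_len=5
Op 4: append 1 -> log_len=6
Op 5: F0 acks idx 1 -> match: F0=1 F1=0 F2=0; commitIndex=0
Op 6: append 1 -> log_len=7
Op 7: F2 acks idx 3 -> match: F0=1 F1=0 F2=3; commitIndex=1
Op 8: append 1 -> log_len=8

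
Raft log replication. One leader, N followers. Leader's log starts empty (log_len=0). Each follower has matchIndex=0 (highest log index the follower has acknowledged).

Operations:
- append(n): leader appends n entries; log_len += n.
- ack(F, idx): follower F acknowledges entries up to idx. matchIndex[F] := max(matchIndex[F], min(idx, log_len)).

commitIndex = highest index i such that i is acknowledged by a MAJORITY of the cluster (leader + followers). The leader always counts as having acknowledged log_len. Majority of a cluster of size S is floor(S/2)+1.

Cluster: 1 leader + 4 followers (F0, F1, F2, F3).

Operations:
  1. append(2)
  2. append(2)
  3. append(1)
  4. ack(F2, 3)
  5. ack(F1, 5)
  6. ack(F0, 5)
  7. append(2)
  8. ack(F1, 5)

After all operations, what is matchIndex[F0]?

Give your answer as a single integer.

Op 1: append 2 -> log_len=2
Op 2: append 2 -> log_len=4
Op 3: append 1 -> log_len=5
Op 4: F2 acks idx 3 -> match: F0=0 F1=0 F2=3 F3=0; commitIndex=0
Op 5: F1 acks idx 5 -> match: F0=0 F1=5 F2=3 F3=0; commitIndex=3
Op 6: F0 acks idx 5 -> match: F0=5 F1=5 F2=3 F3=0; commitIndex=5
Op 7: append 2 -> log_len=7
Op 8: F1 acks idx 5 -> match: F0=5 F1=5 F2=3 F3=0; commitIndex=5

Answer: 5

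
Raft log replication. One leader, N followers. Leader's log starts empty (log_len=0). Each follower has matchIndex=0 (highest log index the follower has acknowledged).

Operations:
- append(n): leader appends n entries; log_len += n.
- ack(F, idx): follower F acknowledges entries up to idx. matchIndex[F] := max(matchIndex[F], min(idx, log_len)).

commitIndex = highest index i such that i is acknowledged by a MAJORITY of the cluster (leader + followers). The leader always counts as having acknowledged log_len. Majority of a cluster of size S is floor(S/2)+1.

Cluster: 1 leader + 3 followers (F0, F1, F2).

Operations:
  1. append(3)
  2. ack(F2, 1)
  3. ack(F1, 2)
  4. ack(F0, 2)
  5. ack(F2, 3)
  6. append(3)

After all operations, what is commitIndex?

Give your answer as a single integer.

Op 1: append 3 -> log_len=3
Op 2: F2 acks idx 1 -> match: F0=0 F1=0 F2=1; commitIndex=0
Op 3: F1 acks idx 2 -> match: F0=0 F1=2 F2=1; commitIndex=1
Op 4: F0 acks idx 2 -> match: F0=2 F1=2 F2=1; commitIndex=2
Op 5: F2 acks idx 3 -> match: F0=2 F1=2 F2=3; commitIndex=2
Op 6: append 3 -> log_len=6

Answer: 2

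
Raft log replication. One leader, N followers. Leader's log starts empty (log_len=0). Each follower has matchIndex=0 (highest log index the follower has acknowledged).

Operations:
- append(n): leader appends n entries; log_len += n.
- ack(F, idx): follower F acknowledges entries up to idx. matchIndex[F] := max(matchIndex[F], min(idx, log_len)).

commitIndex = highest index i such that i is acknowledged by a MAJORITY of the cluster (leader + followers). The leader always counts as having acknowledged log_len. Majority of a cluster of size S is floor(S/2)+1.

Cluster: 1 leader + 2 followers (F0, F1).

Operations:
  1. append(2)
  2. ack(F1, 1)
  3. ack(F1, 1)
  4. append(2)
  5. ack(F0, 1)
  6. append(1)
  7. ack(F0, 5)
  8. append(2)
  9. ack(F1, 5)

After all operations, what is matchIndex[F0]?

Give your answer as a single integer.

Answer: 5

Derivation:
Op 1: append 2 -> log_len=2
Op 2: F1 acks idx 1 -> match: F0=0 F1=1; commitIndex=1
Op 3: F1 acks idx 1 -> match: F0=0 F1=1; commitIndex=1
Op 4: append 2 -> log_len=4
Op 5: F0 acks idx 1 -> match: F0=1 F1=1; commitIndex=1
Op 6: append 1 -> log_len=5
Op 7: F0 acks idx 5 -> match: F0=5 F1=1; commitIndex=5
Op 8: append 2 -> log_len=7
Op 9: F1 acks idx 5 -> match: F0=5 F1=5; commitIndex=5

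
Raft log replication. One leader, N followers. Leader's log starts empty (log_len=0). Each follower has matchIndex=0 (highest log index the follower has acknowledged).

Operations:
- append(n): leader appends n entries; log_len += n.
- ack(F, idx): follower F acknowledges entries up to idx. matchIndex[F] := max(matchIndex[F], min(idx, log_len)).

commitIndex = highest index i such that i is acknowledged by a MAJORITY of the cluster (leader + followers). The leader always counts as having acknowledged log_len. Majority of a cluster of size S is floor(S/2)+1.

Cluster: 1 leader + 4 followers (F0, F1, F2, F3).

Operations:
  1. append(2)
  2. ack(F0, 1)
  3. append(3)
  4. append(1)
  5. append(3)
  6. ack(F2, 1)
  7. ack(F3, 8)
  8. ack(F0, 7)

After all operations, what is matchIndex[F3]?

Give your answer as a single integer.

Op 1: append 2 -> log_len=2
Op 2: F0 acks idx 1 -> match: F0=1 F1=0 F2=0 F3=0; commitIndex=0
Op 3: append 3 -> log_len=5
Op 4: append 1 -> log_len=6
Op 5: append 3 -> log_len=9
Op 6: F2 acks idx 1 -> match: F0=1 F1=0 F2=1 F3=0; commitIndex=1
Op 7: F3 acks idx 8 -> match: F0=1 F1=0 F2=1 F3=8; commitIndex=1
Op 8: F0 acks idx 7 -> match: F0=7 F1=0 F2=1 F3=8; commitIndex=7

Answer: 8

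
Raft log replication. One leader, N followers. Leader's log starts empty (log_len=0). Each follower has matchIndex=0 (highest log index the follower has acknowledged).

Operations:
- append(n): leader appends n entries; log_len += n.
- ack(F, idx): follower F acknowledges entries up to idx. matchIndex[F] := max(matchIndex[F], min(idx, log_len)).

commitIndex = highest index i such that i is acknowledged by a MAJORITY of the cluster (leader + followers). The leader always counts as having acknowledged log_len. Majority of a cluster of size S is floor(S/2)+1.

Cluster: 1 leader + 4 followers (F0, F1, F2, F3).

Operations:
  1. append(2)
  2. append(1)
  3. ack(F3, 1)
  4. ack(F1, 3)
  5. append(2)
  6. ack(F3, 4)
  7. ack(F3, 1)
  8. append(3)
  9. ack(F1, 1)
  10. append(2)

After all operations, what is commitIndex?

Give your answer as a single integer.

Op 1: append 2 -> log_len=2
Op 2: append 1 -> log_len=3
Op 3: F3 acks idx 1 -> match: F0=0 F1=0 F2=0 F3=1; commitIndex=0
Op 4: F1 acks idx 3 -> match: F0=0 F1=3 F2=0 F3=1; commitIndex=1
Op 5: append 2 -> log_len=5
Op 6: F3 acks idx 4 -> match: F0=0 F1=3 F2=0 F3=4; commitIndex=3
Op 7: F3 acks idx 1 -> match: F0=0 F1=3 F2=0 F3=4; commitIndex=3
Op 8: append 3 -> log_len=8
Op 9: F1 acks idx 1 -> match: F0=0 F1=3 F2=0 F3=4; commitIndex=3
Op 10: append 2 -> log_len=10

Answer: 3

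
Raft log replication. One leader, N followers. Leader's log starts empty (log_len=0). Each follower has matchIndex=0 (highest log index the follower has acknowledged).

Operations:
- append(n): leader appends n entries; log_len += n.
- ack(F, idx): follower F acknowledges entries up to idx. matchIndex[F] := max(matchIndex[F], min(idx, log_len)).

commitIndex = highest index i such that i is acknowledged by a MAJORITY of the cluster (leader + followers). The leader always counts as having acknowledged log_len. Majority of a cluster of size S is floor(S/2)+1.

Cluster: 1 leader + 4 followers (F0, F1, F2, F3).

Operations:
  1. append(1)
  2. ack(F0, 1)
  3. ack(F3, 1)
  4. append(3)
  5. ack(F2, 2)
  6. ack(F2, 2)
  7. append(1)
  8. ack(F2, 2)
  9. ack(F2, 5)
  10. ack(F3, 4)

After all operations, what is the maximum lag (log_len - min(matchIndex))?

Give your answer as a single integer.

Op 1: append 1 -> log_len=1
Op 2: F0 acks idx 1 -> match: F0=1 F1=0 F2=0 F3=0; commitIndex=0
Op 3: F3 acks idx 1 -> match: F0=1 F1=0 F2=0 F3=1; commitIndex=1
Op 4: append 3 -> log_len=4
Op 5: F2 acks idx 2 -> match: F0=1 F1=0 F2=2 F3=1; commitIndex=1
Op 6: F2 acks idx 2 -> match: F0=1 F1=0 F2=2 F3=1; commitIndex=1
Op 7: append 1 -> log_len=5
Op 8: F2 acks idx 2 -> match: F0=1 F1=0 F2=2 F3=1; commitIndex=1
Op 9: F2 acks idx 5 -> match: F0=1 F1=0 F2=5 F3=1; commitIndex=1
Op 10: F3 acks idx 4 -> match: F0=1 F1=0 F2=5 F3=4; commitIndex=4

Answer: 5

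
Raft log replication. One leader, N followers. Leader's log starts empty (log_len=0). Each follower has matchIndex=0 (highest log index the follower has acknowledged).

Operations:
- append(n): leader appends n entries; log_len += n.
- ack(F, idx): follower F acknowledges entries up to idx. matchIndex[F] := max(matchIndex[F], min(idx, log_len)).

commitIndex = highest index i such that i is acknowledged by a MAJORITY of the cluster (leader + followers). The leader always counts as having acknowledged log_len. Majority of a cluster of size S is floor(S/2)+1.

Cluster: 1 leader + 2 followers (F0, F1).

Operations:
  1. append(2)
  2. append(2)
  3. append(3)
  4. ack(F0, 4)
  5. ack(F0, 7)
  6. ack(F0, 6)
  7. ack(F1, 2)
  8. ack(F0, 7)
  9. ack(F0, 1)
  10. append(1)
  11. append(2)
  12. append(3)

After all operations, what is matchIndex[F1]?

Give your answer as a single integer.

Op 1: append 2 -> log_len=2
Op 2: append 2 -> log_len=4
Op 3: append 3 -> log_len=7
Op 4: F0 acks idx 4 -> match: F0=4 F1=0; commitIndex=4
Op 5: F0 acks idx 7 -> match: F0=7 F1=0; commitIndex=7
Op 6: F0 acks idx 6 -> match: F0=7 F1=0; commitIndex=7
Op 7: F1 acks idx 2 -> match: F0=7 F1=2; commitIndex=7
Op 8: F0 acks idx 7 -> match: F0=7 F1=2; commitIndex=7
Op 9: F0 acks idx 1 -> match: F0=7 F1=2; commitIndex=7
Op 10: append 1 -> log_len=8
Op 11: append 2 -> log_len=10
Op 12: append 3 -> log_len=13

Answer: 2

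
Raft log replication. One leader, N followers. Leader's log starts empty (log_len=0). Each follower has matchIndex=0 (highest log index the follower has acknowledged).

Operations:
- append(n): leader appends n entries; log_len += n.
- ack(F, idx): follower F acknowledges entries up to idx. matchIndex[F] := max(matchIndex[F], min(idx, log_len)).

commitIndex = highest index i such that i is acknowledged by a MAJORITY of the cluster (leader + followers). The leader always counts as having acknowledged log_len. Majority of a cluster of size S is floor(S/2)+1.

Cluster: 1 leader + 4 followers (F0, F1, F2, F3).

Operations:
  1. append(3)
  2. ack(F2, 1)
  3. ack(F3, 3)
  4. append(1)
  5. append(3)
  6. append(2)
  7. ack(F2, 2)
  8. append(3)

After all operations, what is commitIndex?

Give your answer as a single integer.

Answer: 2

Derivation:
Op 1: append 3 -> log_len=3
Op 2: F2 acks idx 1 -> match: F0=0 F1=0 F2=1 F3=0; commitIndex=0
Op 3: F3 acks idx 3 -> match: F0=0 F1=0 F2=1 F3=3; commitIndex=1
Op 4: append 1 -> log_len=4
Op 5: append 3 -> log_len=7
Op 6: append 2 -> log_len=9
Op 7: F2 acks idx 2 -> match: F0=0 F1=0 F2=2 F3=3; commitIndex=2
Op 8: append 3 -> log_len=12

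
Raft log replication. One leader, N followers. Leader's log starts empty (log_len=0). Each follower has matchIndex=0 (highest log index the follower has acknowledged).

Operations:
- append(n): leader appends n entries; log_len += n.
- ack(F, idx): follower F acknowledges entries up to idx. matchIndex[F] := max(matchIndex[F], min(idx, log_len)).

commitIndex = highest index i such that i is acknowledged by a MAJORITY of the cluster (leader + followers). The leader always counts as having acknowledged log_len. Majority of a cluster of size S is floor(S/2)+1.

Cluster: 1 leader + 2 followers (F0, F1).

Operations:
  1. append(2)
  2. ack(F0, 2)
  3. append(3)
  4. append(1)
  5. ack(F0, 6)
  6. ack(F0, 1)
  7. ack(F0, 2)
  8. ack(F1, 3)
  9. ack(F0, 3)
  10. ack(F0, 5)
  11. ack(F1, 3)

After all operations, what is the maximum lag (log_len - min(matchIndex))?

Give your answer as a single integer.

Answer: 3

Derivation:
Op 1: append 2 -> log_len=2
Op 2: F0 acks idx 2 -> match: F0=2 F1=0; commitIndex=2
Op 3: append 3 -> log_len=5
Op 4: append 1 -> log_len=6
Op 5: F0 acks idx 6 -> match: F0=6 F1=0; commitIndex=6
Op 6: F0 acks idx 1 -> match: F0=6 F1=0; commitIndex=6
Op 7: F0 acks idx 2 -> match: F0=6 F1=0; commitIndex=6
Op 8: F1 acks idx 3 -> match: F0=6 F1=3; commitIndex=6
Op 9: F0 acks idx 3 -> match: F0=6 F1=3; commitIndex=6
Op 10: F0 acks idx 5 -> match: F0=6 F1=3; commitIndex=6
Op 11: F1 acks idx 3 -> match: F0=6 F1=3; commitIndex=6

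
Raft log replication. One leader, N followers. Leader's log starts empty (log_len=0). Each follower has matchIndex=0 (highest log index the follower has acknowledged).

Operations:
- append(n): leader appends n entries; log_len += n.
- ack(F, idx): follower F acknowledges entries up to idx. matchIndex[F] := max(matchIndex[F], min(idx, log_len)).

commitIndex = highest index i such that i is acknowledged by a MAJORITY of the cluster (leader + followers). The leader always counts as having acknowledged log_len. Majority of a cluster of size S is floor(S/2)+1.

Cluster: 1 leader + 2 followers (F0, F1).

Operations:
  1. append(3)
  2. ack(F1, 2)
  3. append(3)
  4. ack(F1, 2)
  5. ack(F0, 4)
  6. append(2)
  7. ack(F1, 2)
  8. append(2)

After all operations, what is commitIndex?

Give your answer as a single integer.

Answer: 4

Derivation:
Op 1: append 3 -> log_len=3
Op 2: F1 acks idx 2 -> match: F0=0 F1=2; commitIndex=2
Op 3: append 3 -> log_len=6
Op 4: F1 acks idx 2 -> match: F0=0 F1=2; commitIndex=2
Op 5: F0 acks idx 4 -> match: F0=4 F1=2; commitIndex=4
Op 6: append 2 -> log_len=8
Op 7: F1 acks idx 2 -> match: F0=4 F1=2; commitIndex=4
Op 8: append 2 -> log_len=10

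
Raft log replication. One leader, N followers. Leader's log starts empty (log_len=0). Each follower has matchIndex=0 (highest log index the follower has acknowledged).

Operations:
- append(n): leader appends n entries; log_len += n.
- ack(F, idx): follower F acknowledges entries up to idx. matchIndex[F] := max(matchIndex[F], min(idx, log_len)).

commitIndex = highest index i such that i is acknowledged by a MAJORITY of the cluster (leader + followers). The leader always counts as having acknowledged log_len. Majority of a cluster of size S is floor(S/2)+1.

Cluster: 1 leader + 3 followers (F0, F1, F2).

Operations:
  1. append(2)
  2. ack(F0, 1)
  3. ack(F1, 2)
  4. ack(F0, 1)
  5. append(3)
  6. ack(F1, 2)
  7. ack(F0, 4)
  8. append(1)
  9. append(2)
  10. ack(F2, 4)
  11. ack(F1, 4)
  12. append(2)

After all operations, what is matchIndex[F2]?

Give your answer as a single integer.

Answer: 4

Derivation:
Op 1: append 2 -> log_len=2
Op 2: F0 acks idx 1 -> match: F0=1 F1=0 F2=0; commitIndex=0
Op 3: F1 acks idx 2 -> match: F0=1 F1=2 F2=0; commitIndex=1
Op 4: F0 acks idx 1 -> match: F0=1 F1=2 F2=0; commitIndex=1
Op 5: append 3 -> log_len=5
Op 6: F1 acks idx 2 -> match: F0=1 F1=2 F2=0; commitIndex=1
Op 7: F0 acks idx 4 -> match: F0=4 F1=2 F2=0; commitIndex=2
Op 8: append 1 -> log_len=6
Op 9: append 2 -> log_len=8
Op 10: F2 acks idx 4 -> match: F0=4 F1=2 F2=4; commitIndex=4
Op 11: F1 acks idx 4 -> match: F0=4 F1=4 F2=4; commitIndex=4
Op 12: append 2 -> log_len=10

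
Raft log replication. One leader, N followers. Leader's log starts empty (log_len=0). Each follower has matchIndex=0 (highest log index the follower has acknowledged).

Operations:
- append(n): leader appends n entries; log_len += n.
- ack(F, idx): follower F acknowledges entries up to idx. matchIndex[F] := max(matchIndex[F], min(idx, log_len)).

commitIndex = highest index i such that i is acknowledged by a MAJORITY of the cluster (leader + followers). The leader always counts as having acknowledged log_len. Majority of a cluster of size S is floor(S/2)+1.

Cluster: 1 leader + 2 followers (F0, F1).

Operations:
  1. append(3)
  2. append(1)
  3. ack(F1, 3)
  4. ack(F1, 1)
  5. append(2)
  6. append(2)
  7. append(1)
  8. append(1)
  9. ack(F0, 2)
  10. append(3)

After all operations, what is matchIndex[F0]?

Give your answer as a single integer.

Op 1: append 3 -> log_len=3
Op 2: append 1 -> log_len=4
Op 3: F1 acks idx 3 -> match: F0=0 F1=3; commitIndex=3
Op 4: F1 acks idx 1 -> match: F0=0 F1=3; commitIndex=3
Op 5: append 2 -> log_len=6
Op 6: append 2 -> log_len=8
Op 7: append 1 -> log_len=9
Op 8: append 1 -> log_len=10
Op 9: F0 acks idx 2 -> match: F0=2 F1=3; commitIndex=3
Op 10: append 3 -> log_len=13

Answer: 2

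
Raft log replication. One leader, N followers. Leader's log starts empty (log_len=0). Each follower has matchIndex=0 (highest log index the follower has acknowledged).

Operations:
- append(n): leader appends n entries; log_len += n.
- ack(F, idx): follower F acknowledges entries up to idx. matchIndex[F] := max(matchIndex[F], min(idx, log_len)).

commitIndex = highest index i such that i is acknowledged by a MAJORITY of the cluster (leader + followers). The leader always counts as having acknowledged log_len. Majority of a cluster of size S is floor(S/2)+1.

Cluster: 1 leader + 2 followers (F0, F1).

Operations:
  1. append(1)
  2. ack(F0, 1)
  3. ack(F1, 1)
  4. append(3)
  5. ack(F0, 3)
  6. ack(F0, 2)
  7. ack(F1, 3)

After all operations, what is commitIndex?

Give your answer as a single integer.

Op 1: append 1 -> log_len=1
Op 2: F0 acks idx 1 -> match: F0=1 F1=0; commitIndex=1
Op 3: F1 acks idx 1 -> match: F0=1 F1=1; commitIndex=1
Op 4: append 3 -> log_len=4
Op 5: F0 acks idx 3 -> match: F0=3 F1=1; commitIndex=3
Op 6: F0 acks idx 2 -> match: F0=3 F1=1; commitIndex=3
Op 7: F1 acks idx 3 -> match: F0=3 F1=3; commitIndex=3

Answer: 3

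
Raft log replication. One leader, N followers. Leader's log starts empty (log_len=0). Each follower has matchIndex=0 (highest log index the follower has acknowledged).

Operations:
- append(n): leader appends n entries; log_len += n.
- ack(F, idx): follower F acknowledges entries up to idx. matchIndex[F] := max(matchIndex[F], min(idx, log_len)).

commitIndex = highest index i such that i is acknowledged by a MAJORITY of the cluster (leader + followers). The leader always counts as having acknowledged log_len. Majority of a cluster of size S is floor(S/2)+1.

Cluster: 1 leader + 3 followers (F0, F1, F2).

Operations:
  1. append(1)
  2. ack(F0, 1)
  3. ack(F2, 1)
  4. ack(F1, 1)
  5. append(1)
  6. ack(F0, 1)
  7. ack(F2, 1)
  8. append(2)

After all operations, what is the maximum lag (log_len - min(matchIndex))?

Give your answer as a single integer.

Answer: 3

Derivation:
Op 1: append 1 -> log_len=1
Op 2: F0 acks idx 1 -> match: F0=1 F1=0 F2=0; commitIndex=0
Op 3: F2 acks idx 1 -> match: F0=1 F1=0 F2=1; commitIndex=1
Op 4: F1 acks idx 1 -> match: F0=1 F1=1 F2=1; commitIndex=1
Op 5: append 1 -> log_len=2
Op 6: F0 acks idx 1 -> match: F0=1 F1=1 F2=1; commitIndex=1
Op 7: F2 acks idx 1 -> match: F0=1 F1=1 F2=1; commitIndex=1
Op 8: append 2 -> log_len=4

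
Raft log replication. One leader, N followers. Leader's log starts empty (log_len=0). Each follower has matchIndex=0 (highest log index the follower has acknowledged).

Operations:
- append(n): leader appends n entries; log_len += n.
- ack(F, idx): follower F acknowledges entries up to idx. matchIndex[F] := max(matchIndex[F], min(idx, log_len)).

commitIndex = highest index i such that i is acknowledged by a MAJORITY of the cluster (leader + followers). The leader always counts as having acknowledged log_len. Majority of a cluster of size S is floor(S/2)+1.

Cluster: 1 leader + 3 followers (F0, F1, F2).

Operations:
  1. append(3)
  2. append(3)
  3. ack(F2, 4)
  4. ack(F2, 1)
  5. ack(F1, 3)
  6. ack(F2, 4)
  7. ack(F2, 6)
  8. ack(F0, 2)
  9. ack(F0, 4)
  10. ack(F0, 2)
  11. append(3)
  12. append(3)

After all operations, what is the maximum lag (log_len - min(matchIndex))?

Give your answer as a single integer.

Answer: 9

Derivation:
Op 1: append 3 -> log_len=3
Op 2: append 3 -> log_len=6
Op 3: F2 acks idx 4 -> match: F0=0 F1=0 F2=4; commitIndex=0
Op 4: F2 acks idx 1 -> match: F0=0 F1=0 F2=4; commitIndex=0
Op 5: F1 acks idx 3 -> match: F0=0 F1=3 F2=4; commitIndex=3
Op 6: F2 acks idx 4 -> match: F0=0 F1=3 F2=4; commitIndex=3
Op 7: F2 acks idx 6 -> match: F0=0 F1=3 F2=6; commitIndex=3
Op 8: F0 acks idx 2 -> match: F0=2 F1=3 F2=6; commitIndex=3
Op 9: F0 acks idx 4 -> match: F0=4 F1=3 F2=6; commitIndex=4
Op 10: F0 acks idx 2 -> match: F0=4 F1=3 F2=6; commitIndex=4
Op 11: append 3 -> log_len=9
Op 12: append 3 -> log_len=12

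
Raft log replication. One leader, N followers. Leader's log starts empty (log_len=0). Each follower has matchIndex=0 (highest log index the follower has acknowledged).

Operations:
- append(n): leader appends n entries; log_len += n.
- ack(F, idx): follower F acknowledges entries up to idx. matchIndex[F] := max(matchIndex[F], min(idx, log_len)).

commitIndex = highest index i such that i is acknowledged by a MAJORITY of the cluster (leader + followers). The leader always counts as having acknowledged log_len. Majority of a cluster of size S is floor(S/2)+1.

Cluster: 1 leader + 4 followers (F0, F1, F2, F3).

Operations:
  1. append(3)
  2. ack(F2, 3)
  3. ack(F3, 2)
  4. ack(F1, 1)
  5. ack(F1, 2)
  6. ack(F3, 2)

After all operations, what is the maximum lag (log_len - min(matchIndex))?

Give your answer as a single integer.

Answer: 3

Derivation:
Op 1: append 3 -> log_len=3
Op 2: F2 acks idx 3 -> match: F0=0 F1=0 F2=3 F3=0; commitIndex=0
Op 3: F3 acks idx 2 -> match: F0=0 F1=0 F2=3 F3=2; commitIndex=2
Op 4: F1 acks idx 1 -> match: F0=0 F1=1 F2=3 F3=2; commitIndex=2
Op 5: F1 acks idx 2 -> match: F0=0 F1=2 F2=3 F3=2; commitIndex=2
Op 6: F3 acks idx 2 -> match: F0=0 F1=2 F2=3 F3=2; commitIndex=2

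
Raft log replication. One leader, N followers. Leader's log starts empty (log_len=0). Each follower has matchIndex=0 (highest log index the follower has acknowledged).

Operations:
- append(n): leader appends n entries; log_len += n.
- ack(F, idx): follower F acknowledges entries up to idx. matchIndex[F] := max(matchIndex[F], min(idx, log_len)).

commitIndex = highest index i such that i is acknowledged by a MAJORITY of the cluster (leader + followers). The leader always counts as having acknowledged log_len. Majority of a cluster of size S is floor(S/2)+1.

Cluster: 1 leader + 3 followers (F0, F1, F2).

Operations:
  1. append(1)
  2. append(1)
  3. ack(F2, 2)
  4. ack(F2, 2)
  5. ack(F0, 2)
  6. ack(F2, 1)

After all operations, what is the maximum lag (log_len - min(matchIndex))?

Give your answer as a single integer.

Op 1: append 1 -> log_len=1
Op 2: append 1 -> log_len=2
Op 3: F2 acks idx 2 -> match: F0=0 F1=0 F2=2; commitIndex=0
Op 4: F2 acks idx 2 -> match: F0=0 F1=0 F2=2; commitIndex=0
Op 5: F0 acks idx 2 -> match: F0=2 F1=0 F2=2; commitIndex=2
Op 6: F2 acks idx 1 -> match: F0=2 F1=0 F2=2; commitIndex=2

Answer: 2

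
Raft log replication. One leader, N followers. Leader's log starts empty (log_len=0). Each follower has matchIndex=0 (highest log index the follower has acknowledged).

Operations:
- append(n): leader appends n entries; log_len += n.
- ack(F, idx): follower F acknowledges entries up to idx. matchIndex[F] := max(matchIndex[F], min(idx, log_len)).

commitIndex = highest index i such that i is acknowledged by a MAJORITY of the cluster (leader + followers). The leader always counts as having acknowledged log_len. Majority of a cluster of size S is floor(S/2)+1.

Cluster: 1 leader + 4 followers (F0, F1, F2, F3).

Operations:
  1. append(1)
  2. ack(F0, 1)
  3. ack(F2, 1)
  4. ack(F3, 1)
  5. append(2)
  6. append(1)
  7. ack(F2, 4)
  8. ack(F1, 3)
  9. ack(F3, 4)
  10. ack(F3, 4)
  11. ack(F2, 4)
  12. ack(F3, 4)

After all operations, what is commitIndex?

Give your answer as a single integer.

Answer: 4

Derivation:
Op 1: append 1 -> log_len=1
Op 2: F0 acks idx 1 -> match: F0=1 F1=0 F2=0 F3=0; commitIndex=0
Op 3: F2 acks idx 1 -> match: F0=1 F1=0 F2=1 F3=0; commitIndex=1
Op 4: F3 acks idx 1 -> match: F0=1 F1=0 F2=1 F3=1; commitIndex=1
Op 5: append 2 -> log_len=3
Op 6: append 1 -> log_len=4
Op 7: F2 acks idx 4 -> match: F0=1 F1=0 F2=4 F3=1; commitIndex=1
Op 8: F1 acks idx 3 -> match: F0=1 F1=3 F2=4 F3=1; commitIndex=3
Op 9: F3 acks idx 4 -> match: F0=1 F1=3 F2=4 F3=4; commitIndex=4
Op 10: F3 acks idx 4 -> match: F0=1 F1=3 F2=4 F3=4; commitIndex=4
Op 11: F2 acks idx 4 -> match: F0=1 F1=3 F2=4 F3=4; commitIndex=4
Op 12: F3 acks idx 4 -> match: F0=1 F1=3 F2=4 F3=4; commitIndex=4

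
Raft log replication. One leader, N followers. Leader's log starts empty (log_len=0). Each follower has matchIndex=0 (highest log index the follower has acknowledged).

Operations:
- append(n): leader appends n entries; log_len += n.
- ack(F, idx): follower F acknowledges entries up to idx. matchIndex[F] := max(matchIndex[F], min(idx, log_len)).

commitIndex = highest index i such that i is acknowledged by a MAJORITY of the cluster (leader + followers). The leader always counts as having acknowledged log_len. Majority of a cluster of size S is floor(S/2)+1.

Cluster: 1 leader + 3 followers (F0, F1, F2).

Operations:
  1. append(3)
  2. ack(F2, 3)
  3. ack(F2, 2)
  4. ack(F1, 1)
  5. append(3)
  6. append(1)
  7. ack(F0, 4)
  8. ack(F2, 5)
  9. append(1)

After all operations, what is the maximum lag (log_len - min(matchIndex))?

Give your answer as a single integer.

Answer: 7

Derivation:
Op 1: append 3 -> log_len=3
Op 2: F2 acks idx 3 -> match: F0=0 F1=0 F2=3; commitIndex=0
Op 3: F2 acks idx 2 -> match: F0=0 F1=0 F2=3; commitIndex=0
Op 4: F1 acks idx 1 -> match: F0=0 F1=1 F2=3; commitIndex=1
Op 5: append 3 -> log_len=6
Op 6: append 1 -> log_len=7
Op 7: F0 acks idx 4 -> match: F0=4 F1=1 F2=3; commitIndex=3
Op 8: F2 acks idx 5 -> match: F0=4 F1=1 F2=5; commitIndex=4
Op 9: append 1 -> log_len=8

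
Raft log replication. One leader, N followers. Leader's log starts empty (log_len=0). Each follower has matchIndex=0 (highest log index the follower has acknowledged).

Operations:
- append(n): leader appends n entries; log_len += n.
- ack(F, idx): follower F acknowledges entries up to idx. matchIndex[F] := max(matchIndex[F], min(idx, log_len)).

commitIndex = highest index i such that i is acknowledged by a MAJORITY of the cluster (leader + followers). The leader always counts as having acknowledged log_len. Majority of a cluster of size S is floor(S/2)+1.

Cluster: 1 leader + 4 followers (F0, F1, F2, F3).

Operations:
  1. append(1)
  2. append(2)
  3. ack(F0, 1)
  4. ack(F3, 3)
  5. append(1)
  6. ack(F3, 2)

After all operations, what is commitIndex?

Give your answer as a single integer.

Answer: 1

Derivation:
Op 1: append 1 -> log_len=1
Op 2: append 2 -> log_len=3
Op 3: F0 acks idx 1 -> match: F0=1 F1=0 F2=0 F3=0; commitIndex=0
Op 4: F3 acks idx 3 -> match: F0=1 F1=0 F2=0 F3=3; commitIndex=1
Op 5: append 1 -> log_len=4
Op 6: F3 acks idx 2 -> match: F0=1 F1=0 F2=0 F3=3; commitIndex=1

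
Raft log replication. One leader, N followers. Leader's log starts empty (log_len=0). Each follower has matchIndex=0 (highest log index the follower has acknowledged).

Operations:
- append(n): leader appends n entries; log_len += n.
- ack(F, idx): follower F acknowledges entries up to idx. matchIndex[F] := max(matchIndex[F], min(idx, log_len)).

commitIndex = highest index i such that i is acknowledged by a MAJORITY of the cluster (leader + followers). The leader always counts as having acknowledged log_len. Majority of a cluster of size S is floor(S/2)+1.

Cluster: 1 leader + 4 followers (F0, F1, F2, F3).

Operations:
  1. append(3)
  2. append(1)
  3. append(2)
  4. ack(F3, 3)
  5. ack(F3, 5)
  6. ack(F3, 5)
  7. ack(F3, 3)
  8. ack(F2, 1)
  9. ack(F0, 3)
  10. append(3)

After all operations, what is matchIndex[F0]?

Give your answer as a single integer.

Op 1: append 3 -> log_len=3
Op 2: append 1 -> log_len=4
Op 3: append 2 -> log_len=6
Op 4: F3 acks idx 3 -> match: F0=0 F1=0 F2=0 F3=3; commitIndex=0
Op 5: F3 acks idx 5 -> match: F0=0 F1=0 F2=0 F3=5; commitIndex=0
Op 6: F3 acks idx 5 -> match: F0=0 F1=0 F2=0 F3=5; commitIndex=0
Op 7: F3 acks idx 3 -> match: F0=0 F1=0 F2=0 F3=5; commitIndex=0
Op 8: F2 acks idx 1 -> match: F0=0 F1=0 F2=1 F3=5; commitIndex=1
Op 9: F0 acks idx 3 -> match: F0=3 F1=0 F2=1 F3=5; commitIndex=3
Op 10: append 3 -> log_len=9

Answer: 3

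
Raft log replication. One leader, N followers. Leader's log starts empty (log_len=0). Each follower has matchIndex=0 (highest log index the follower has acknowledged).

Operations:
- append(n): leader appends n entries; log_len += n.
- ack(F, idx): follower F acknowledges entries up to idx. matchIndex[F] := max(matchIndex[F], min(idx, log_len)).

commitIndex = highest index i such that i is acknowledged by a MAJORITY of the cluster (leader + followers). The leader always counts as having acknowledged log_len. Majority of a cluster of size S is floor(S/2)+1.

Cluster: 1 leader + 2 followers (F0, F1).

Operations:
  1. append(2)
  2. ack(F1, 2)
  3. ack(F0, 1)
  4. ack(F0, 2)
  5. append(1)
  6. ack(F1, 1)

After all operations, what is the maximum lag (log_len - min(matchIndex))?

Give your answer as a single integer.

Answer: 1

Derivation:
Op 1: append 2 -> log_len=2
Op 2: F1 acks idx 2 -> match: F0=0 F1=2; commitIndex=2
Op 3: F0 acks idx 1 -> match: F0=1 F1=2; commitIndex=2
Op 4: F0 acks idx 2 -> match: F0=2 F1=2; commitIndex=2
Op 5: append 1 -> log_len=3
Op 6: F1 acks idx 1 -> match: F0=2 F1=2; commitIndex=2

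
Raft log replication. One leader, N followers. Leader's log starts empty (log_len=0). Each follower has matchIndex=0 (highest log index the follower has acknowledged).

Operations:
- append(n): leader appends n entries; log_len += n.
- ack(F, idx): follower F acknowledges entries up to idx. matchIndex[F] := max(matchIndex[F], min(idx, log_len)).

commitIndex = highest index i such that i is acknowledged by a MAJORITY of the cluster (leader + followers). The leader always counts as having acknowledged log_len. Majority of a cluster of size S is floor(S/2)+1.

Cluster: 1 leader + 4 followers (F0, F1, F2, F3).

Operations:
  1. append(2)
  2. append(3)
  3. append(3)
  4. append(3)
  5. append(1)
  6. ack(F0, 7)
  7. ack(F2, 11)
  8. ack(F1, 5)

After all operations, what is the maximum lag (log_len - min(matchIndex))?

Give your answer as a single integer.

Op 1: append 2 -> log_len=2
Op 2: append 3 -> log_len=5
Op 3: append 3 -> log_len=8
Op 4: append 3 -> log_len=11
Op 5: append 1 -> log_len=12
Op 6: F0 acks idx 7 -> match: F0=7 F1=0 F2=0 F3=0; commitIndex=0
Op 7: F2 acks idx 11 -> match: F0=7 F1=0 F2=11 F3=0; commitIndex=7
Op 8: F1 acks idx 5 -> match: F0=7 F1=5 F2=11 F3=0; commitIndex=7

Answer: 12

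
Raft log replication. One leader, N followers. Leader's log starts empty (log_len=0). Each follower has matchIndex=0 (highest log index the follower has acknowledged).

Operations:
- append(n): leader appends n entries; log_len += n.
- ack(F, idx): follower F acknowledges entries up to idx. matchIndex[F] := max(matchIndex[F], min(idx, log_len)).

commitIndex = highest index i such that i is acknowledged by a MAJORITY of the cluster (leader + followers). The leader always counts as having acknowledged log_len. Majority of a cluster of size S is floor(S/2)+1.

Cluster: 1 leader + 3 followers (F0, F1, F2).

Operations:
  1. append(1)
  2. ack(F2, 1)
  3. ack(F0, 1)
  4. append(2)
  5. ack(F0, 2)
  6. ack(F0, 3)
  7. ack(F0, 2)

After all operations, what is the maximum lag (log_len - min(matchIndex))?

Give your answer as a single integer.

Answer: 3

Derivation:
Op 1: append 1 -> log_len=1
Op 2: F2 acks idx 1 -> match: F0=0 F1=0 F2=1; commitIndex=0
Op 3: F0 acks idx 1 -> match: F0=1 F1=0 F2=1; commitIndex=1
Op 4: append 2 -> log_len=3
Op 5: F0 acks idx 2 -> match: F0=2 F1=0 F2=1; commitIndex=1
Op 6: F0 acks idx 3 -> match: F0=3 F1=0 F2=1; commitIndex=1
Op 7: F0 acks idx 2 -> match: F0=3 F1=0 F2=1; commitIndex=1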